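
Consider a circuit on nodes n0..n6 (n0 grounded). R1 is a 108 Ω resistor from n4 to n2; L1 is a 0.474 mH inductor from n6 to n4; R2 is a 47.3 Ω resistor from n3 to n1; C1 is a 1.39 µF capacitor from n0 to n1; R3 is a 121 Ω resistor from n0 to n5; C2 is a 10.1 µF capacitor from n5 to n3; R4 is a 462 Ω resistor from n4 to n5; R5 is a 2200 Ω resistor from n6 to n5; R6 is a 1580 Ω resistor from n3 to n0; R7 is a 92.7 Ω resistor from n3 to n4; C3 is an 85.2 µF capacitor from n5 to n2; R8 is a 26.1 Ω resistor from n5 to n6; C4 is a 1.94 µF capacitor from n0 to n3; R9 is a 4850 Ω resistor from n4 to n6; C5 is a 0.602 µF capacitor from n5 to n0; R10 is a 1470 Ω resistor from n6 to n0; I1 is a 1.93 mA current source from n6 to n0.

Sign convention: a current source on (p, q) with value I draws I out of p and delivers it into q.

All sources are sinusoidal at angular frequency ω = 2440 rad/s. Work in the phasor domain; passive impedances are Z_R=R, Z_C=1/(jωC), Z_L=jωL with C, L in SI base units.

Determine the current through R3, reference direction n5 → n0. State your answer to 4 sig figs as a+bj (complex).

Element admittances at ω=2440 rad/s:
  Y(R1) = 0.009259+0.000j S between n4,n2
  Y(L1) = 0.000-0.8646j S between n6,n4
  Y(R2) = 0.02114+0.000j S between n3,n1
  Y(C1) = 0.000+0.003392j S between n0,n1
  Y(R3) = 0.008264+0.000j S between n0,n5
  Y(C2) = 0.000+0.02464j S between n5,n3
  Y(R4) = 0.002165+0.000j S between n4,n5
  Y(R5) = 0.0004545+0.000j S between n6,n5
  Y(R6) = 0.0006329+0.000j S between n3,n0
  Y(R7) = 0.01079+0.000j S between n3,n4
  Y(C3) = 0.000+0.2079j S between n5,n2
  Y(R8) = 0.03831+0.000j S between n5,n6
  Y(C4) = 0.000+0.004734j S between n0,n3
  Y(R9) = 0.0002062+0.000j S between n4,n6
  Y(C5) = 0.000+0.001469j S between n5,n0
  Y(R10) = 0.0006803+0.000j S between n6,n0
  I1: injects 0.00193 A into n0 (from n6)
Assemble and solve the 6×6 MNA system:
  V(n1)=-0.07328+0.09227j  V(n2)=-0.1157+0.08898j  V(n3)=-0.08808+0.08052j  V(n4)=-0.1408+0.08641j  V(n5)=-0.1156+0.08787j  V(n6)=-0.1408+0.08542j

-0.0009553+0.0007262j A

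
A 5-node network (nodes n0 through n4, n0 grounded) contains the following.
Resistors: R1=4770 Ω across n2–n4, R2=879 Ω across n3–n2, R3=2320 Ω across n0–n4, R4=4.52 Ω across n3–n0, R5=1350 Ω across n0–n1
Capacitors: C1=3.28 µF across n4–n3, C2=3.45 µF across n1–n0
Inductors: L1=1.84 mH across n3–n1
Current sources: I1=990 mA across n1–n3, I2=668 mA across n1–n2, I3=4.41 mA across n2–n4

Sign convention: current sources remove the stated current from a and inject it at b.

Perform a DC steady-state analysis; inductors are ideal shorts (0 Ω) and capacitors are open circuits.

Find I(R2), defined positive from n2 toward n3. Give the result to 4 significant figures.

Apply KCL at each of the 4 non-ground nodes and solve the resulting linear system.
Node n1: branches {L1, I1, I2, C2, R5} → V_1 = -0.3436
Node n2: branches {R1, R2, I2, I3} → V_2 = 519.8
Node n3: branches {R2, C1, L1, I1, R4} → V_3 = -0.3436
Node n4: branches {R1, C1, R3, I3} → V_4 = 177.0
Source currents: i(L1)=1.658

0.5917 A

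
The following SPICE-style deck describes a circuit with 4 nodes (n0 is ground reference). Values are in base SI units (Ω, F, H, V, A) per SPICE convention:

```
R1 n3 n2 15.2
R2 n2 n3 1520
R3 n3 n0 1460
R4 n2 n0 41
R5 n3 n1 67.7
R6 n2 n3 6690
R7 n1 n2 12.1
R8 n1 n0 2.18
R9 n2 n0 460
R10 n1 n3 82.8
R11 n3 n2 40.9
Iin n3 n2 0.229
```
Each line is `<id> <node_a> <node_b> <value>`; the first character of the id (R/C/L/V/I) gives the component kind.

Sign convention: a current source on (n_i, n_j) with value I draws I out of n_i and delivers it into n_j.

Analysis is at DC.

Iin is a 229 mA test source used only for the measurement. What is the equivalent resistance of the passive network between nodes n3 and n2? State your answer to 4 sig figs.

Element admittances at DC:
  Y(R1) = 0.06579 S between n3,n2
  Y(R2) = 0.0006579 S between n2,n3
  Y(R3) = 0.0006849 S between n3,n0
  Y(R4) = 0.02439 S between n2,n0
  Y(R5) = 0.01477 S between n3,n1
  Y(R6) = 0.0001495 S between n2,n3
  Y(R7) = 0.08264 S between n1,n2
  Y(R8) = 0.4587 S between n1,n0
  Y(R9) = 0.002174 S between n2,n0
  Y(R10) = 0.01208 S between n1,n3
  Y(R11) = 0.02445 S between n3,n2
  Iin: injects 0.229 A into n2 (from n3)
Assemble and solve the 3×3 MNA system:
  V(n1)=-0.02025  V(n2)=0.3919  V(n3)=-1.635

R_eq = 8.850 Ω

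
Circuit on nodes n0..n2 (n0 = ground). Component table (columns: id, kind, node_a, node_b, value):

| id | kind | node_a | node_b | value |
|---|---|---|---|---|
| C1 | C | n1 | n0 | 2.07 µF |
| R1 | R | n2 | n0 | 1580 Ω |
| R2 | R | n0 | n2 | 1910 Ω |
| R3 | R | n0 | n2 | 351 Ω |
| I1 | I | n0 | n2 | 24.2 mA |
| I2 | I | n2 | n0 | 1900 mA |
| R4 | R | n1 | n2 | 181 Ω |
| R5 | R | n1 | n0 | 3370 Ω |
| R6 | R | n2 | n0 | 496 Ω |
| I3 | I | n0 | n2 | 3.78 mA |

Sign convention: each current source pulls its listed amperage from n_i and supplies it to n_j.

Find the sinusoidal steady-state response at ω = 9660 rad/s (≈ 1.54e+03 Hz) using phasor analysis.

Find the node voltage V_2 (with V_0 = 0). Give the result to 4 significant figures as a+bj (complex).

-165.5+20.91j V

MNA unknowns: 2 node voltages V₁..V_2
C1: Y=0.000+0.02000j on G[1,0]
R1: Y=0.0006329+0.000j on G[2,0]
R2: Y=0.0005236+0.000j on G[0,2]
R3: Y=0.002849+0.000j on G[0,2]
I1: z[0]−=0.0242, z[2]+=0.0242
I2: z[2]−=1.9, z[0]+=1.9
R4: Y=0.005525+0.000j on G[1,2]
R5: Y=0.0002967+0.000j on G[1,0]
R6: Y=0.002016+0.000j on G[2,0]
I3: z[0]−=0.00378, z[2]+=0.00378
solve → V1=-6.944+43.69j, V2=-165.5+20.91j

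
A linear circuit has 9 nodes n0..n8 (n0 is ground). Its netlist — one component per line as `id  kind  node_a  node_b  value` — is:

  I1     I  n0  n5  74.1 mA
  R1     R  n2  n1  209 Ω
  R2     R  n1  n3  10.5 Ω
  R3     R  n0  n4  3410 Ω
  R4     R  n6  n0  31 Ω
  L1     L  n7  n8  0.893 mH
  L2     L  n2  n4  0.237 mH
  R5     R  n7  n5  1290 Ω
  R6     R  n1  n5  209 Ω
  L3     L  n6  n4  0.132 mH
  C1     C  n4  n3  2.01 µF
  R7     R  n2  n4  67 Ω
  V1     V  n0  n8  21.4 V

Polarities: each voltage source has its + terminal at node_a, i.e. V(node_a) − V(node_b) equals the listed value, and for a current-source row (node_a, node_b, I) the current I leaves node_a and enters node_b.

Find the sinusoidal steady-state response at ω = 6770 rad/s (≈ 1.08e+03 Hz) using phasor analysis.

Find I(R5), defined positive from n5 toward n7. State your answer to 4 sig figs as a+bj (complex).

Apply KCL at each of the 8 non-ground nodes and solve the resulting linear system.
Node n1: branches {R1, R2, R6} → V_1 = 3.005-2.693j
Node n2: branches {R1, L2, R7} → V_2 = 1.479+0.1114j
Node n3: branches {R2, C1} → V_3 = 2.583-2.854j
Node n4: branches {R3, L2, L3, C1, R7} → V_4 = 1.457+0.1002j
Node n5: branches {I1, R5, R6} → V_5 = 12.93-2.295j
Node n6: branches {R4, L3} → V_6 = 1.459+0.05810j
Node n7: branches {L1, R5} → V_7 = -21.39+0.1608j
Node n8: branches {L1, V1} → V_8 = -21.40+0.000j
Source currents: i(V1)=-0.02660+0.001904j

0.02660-0.001904j A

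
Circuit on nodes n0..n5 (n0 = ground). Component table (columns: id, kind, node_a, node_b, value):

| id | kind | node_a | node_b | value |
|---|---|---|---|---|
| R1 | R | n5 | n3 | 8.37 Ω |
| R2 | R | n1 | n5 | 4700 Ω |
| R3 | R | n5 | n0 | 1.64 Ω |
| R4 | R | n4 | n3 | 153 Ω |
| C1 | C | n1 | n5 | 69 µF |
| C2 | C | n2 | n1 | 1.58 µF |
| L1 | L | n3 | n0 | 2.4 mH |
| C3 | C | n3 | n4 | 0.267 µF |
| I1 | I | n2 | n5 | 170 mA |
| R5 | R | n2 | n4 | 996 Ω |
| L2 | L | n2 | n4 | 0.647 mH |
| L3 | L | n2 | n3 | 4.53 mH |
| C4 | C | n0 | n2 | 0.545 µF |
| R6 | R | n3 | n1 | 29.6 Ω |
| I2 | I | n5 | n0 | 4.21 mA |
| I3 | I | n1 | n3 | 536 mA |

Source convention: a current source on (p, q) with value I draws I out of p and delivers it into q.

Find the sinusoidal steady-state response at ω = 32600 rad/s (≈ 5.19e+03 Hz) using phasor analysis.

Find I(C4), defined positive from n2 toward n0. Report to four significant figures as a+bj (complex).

-0.03842-0.001672j A

Apply KCL at each of the 5 non-ground nodes and solve the resulting linear system.
Node n1: branches {R2, C1, C2, R6, I3} → V_1 = 0.04563+0.3037j
Node n2: branches {C2, I1, R5, L2, L3, C4} → V_2 = -0.09408+2.162j
Node n3: branches {R1, R4, L1, C3, L3, R6, I3} → V_3 = 3.272+0.4533j
Node n4: branches {R4, C3, R5, L2} → V_4 = -0.3665+3.168j
Node n5: branches {R1, R2, R3, C1, I1, I2} → V_5 = 0.04660+0.07133j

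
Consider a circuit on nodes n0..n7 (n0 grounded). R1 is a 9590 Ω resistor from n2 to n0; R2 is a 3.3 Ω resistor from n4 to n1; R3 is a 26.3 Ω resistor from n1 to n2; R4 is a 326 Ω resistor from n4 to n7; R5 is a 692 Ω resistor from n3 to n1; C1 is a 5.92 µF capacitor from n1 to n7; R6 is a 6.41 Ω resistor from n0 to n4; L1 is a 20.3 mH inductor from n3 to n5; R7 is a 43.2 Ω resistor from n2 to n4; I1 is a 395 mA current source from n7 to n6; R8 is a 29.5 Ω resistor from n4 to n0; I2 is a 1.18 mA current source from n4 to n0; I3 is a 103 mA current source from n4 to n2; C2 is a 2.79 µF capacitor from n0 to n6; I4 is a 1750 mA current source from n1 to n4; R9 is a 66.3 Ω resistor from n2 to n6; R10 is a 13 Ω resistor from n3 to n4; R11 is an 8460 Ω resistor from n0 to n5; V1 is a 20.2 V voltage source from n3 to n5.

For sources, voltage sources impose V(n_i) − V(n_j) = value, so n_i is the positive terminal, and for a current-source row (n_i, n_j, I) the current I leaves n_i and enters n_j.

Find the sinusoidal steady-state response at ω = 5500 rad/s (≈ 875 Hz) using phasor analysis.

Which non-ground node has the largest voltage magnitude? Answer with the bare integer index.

5

Apply KCL at each of the 7 non-ground nodes and solve the resulting linear system.
Node n1: branches {R2, R3, R5, C1, I4} → V_1 = -7.307-1.288j
Node n2: branches {R1, R3, R7, I3, R9} → V_2 = -0.5331-3.806j
Node n3: branches {R5, L1, R10, V1} → V_3 = -1.261-0.8689j
Node n4: branches {R2, R4, R6, R7, R8, I2, I3, I4, R10} → V_4 = -1.180-0.8623j
Node n5: branches {L1, R11, V1} → V_5 = -21.46-0.8689j
Node n6: branches {I1, C2, R9} → V_6 = 10.70-14.70j
Node n7: branches {R4, C1, I1} → V_7 = -8.346+10.17j
Source currents: i(V1)=-0.002537+0.1808j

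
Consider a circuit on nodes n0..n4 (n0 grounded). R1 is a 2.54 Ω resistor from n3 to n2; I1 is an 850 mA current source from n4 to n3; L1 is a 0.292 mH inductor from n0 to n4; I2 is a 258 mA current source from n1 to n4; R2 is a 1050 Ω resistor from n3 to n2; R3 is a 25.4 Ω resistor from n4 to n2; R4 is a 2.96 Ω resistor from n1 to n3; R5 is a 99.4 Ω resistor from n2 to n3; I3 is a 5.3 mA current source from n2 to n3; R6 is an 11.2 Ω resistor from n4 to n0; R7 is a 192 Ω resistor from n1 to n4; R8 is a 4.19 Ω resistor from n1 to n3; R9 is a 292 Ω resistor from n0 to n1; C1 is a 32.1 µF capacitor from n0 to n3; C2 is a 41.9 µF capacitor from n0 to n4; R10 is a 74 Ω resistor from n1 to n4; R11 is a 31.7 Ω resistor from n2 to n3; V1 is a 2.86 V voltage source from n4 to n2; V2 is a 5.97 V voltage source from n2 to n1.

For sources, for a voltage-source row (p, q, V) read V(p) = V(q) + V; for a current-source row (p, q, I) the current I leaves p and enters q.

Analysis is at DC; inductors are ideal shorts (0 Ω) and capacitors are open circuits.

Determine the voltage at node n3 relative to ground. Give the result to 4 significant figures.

Element admittances at DC:
  Y(R1) = 0.3937 S between n3,n2
  I1: injects 0.85 A into n3 (from n4)
  L1: short n0↔n4 (DC inductor)
  I2: injects 0.258 A into n4 (from n1)
  Y(R2) = 0.0009524 S between n3,n2
  Y(R3) = 0.03937 S between n4,n2
  Y(R4) = 0.3378 S between n1,n3
  Y(R5) = 0.01006 S between n2,n3
  I3: injects 0.0053 A into n3 (from n2)
  Y(R6) = 0.08929 S between n4,n0
  Y(R7) = 0.005208 S between n1,n4
  Y(R8) = 0.2387 S between n1,n3
  Y(R9) = 0.003425 S between n0,n1
  Y(C1) = 0.000 S between n0,n3
  Y(C2) = 0.000 S between n0,n4
  Y(R10) = 0.01351 S between n1,n4
  Y(R11) = 0.03155 S between n2,n3
  V1: constraint V(n4)−V(n2) = 2.86
  V2: constraint V(n2)−V(n1) = 5.97
Assemble and solve the 7×7 MNA system:
  V(n1)=-8.830  V(n2)=-2.860  V(n3)=-5.414  V(n4)=0.000
  i(L1)=-0.03024  i(V1)=-0.9002  i(V2)=-1.907

-5.414 V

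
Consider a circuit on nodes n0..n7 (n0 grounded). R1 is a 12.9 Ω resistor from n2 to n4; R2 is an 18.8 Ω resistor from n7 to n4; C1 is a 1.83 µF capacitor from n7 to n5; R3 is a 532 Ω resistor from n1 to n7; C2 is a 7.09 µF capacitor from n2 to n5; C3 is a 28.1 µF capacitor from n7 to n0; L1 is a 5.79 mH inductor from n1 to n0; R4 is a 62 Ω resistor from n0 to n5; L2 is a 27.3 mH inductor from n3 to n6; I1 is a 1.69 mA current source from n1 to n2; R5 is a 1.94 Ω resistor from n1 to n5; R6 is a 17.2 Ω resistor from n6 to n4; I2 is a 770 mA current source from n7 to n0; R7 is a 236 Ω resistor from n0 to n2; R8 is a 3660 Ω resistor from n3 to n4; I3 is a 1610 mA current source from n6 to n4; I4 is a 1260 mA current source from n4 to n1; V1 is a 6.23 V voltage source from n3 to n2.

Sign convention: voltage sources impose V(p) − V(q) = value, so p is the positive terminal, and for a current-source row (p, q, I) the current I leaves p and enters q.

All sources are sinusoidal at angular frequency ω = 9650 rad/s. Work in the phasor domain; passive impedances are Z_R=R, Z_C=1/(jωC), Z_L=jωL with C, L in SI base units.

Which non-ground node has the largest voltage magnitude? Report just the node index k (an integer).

MNA unknowns: 7 node voltages V₁..V_7 plus 1 source current (V1)
R1: Y=0.07752+0.000j on G[2,4]
R2: Y=0.05319+0.000j on G[7,4]
C1: Y=0.000+0.01766j on G[7,5]
R3: Y=0.001880+0.000j on G[1,7]
C2: Y=0.000+0.06842j on G[2,5]
C3: Y=0.000+0.2712j on G[7,0]
L1: Y=0.000-0.01790j on G[1,0]
R4: Y=0.01613+0.000j on G[0,5]
L2: Y=0.000-0.003796j on G[3,6]
I1: z[1]−=0.00169, z[2]+=0.00169
R5: Y=0.5155+0.000j on G[1,5]
R6: Y=0.05814+0.000j on G[6,4]
I2: z[7]−=0.77, z[0]+=0.77
R7: Y=0.004237+0.000j on G[0,2]
R8: Y=0.0002732+0.000j on G[3,4]
I3: z[6]−=1.61, z[4]+=1.61
I4: z[4]−=1.26, z[1]+=1.26
V1: row V3−V2=6.23, i_V1 at 3,2
solve → V1=12.81-4.769j, V2=7.821+9.463j, V3=14.05+9.463j, V4=-4.354+5.620j, V5=10.24-5.243j, V6=-31.60+2.639j, V7=1.009+3.256j
aux → i_V1=-0.03093+0.1722j

6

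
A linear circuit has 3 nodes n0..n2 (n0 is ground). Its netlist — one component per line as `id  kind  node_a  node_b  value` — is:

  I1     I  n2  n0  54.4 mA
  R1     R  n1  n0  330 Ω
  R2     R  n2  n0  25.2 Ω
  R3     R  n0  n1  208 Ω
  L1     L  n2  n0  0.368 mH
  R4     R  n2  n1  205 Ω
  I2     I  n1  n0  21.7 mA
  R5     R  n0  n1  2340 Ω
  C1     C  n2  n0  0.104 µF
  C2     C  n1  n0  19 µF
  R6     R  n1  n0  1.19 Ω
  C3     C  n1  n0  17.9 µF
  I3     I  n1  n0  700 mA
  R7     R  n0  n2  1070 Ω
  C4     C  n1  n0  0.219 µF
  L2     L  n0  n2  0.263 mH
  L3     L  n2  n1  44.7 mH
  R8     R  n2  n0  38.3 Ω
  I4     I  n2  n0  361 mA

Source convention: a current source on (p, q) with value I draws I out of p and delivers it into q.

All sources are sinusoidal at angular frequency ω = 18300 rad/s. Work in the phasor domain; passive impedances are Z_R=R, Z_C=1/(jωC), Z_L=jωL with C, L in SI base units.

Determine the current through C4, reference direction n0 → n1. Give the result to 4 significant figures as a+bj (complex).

0.001641+0.002097j A

Element admittances at ω=18300 rad/s:
  I1: injects 0.0544 A into n0 (from n2)
  Y(R1) = 0.003030+0.000j S between n1,n0
  Y(R2) = 0.03968+0.000j S between n2,n0
  Y(R3) = 0.004808+0.000j S between n0,n1
  Y(L1) = 0.000-0.1485j S between n2,n0
  Y(R4) = 0.004878+0.000j S between n2,n1
  I2: injects 0.0217 A into n0 (from n1)
  Y(R5) = 0.0004274+0.000j S between n0,n1
  Y(C1) = 0.000+0.001903j S between n2,n0
  Y(C2) = 0.000+0.3477j S between n1,n0
  Y(R6) = 0.8403+0.000j S between n1,n0
  Y(C3) = 0.000+0.3276j S between n1,n0
  I3: injects 0.7 A into n0 (from n1)
  Y(R7) = 0.0009346+0.000j S between n0,n2
  Y(C4) = 0.000+0.004008j S between n1,n0
  Y(L2) = 0.000-0.2078j S between n0,n2
  Y(L3) = 0.000-0.001222j S between n2,n1
  Y(R8) = 0.02611+0.000j S between n2,n0
  I4: injects 0.361 A into n0 (from n2)
Assemble and solve the 2×2 MNA system:
  V(n1)=-0.5232+0.4095j  V(n2)=-0.2343-1.127j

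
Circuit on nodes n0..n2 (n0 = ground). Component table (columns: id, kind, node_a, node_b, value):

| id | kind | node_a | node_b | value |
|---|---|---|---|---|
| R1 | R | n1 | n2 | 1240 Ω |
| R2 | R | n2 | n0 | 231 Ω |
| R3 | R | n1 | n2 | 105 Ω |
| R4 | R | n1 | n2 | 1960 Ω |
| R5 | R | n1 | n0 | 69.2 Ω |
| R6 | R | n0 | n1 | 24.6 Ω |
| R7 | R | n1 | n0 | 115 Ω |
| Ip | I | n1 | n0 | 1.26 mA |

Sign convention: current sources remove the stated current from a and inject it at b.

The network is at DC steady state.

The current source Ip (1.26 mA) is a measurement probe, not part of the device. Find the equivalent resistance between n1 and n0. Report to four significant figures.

R_eq = 14.95 Ω

Element admittances at DC:
  Y(R1) = 0.0008065 S between n1,n2
  Y(R2) = 0.004329 S between n2,n0
  Y(R3) = 0.009524 S between n1,n2
  Y(R4) = 0.0005102 S between n1,n2
  Y(R5) = 0.01445 S between n1,n0
  Y(R6) = 0.04065 S between n0,n1
  Y(R7) = 0.008696 S between n1,n0
  Ip: injects 0.00126 A into n0 (from n1)
Assemble and solve the 2×2 MNA system:
  V(n1)=-0.01884  V(n2)=-0.01346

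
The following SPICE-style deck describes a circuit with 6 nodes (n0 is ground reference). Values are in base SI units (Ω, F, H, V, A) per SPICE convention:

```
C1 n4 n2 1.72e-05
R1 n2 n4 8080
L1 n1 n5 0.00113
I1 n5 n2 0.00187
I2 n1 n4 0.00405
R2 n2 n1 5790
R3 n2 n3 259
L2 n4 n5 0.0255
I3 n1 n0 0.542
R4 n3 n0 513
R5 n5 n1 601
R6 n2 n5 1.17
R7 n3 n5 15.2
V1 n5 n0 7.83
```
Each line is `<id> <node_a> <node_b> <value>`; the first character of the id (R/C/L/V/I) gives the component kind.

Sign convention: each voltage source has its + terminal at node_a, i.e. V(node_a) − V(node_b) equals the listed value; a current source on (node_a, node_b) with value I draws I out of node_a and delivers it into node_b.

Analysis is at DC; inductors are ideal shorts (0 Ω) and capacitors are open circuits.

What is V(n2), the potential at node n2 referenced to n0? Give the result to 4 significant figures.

Element admittances at DC:
  Y(C1) = 0.000 S between n4,n2
  Y(R1) = 0.0001238 S between n2,n4
  L1: short n1↔n5 (DC inductor)
  I1: injects 0.00187 A into n2 (from n5)
  I2: injects 0.00405 A into n4 (from n1)
  Y(R2) = 0.0001727 S between n2,n1
  Y(R3) = 0.003861 S between n2,n3
  L2: short n4↔n5 (DC inductor)
  I3: injects 0.542 A into n0 (from n1)
  Y(R4) = 0.001949 S between n3,n0
  Y(R5) = 0.001664 S between n5,n1
  Y(R6) = 0.8547 S between n2,n5
  Y(R7) = 0.06579 S between n3,n5
  V1: constraint V(n5)−V(n0) = 7.83
Assemble and solve the 8×8 MNA system:
  V(n1)=7.830  V(n2)=7.831  V(n3)=7.617  V(n4)=7.830  V(n5)=7.830
  i(L1)=-0.5460  i(L2)=0.004050  i(V1)=-0.5568

7.831 V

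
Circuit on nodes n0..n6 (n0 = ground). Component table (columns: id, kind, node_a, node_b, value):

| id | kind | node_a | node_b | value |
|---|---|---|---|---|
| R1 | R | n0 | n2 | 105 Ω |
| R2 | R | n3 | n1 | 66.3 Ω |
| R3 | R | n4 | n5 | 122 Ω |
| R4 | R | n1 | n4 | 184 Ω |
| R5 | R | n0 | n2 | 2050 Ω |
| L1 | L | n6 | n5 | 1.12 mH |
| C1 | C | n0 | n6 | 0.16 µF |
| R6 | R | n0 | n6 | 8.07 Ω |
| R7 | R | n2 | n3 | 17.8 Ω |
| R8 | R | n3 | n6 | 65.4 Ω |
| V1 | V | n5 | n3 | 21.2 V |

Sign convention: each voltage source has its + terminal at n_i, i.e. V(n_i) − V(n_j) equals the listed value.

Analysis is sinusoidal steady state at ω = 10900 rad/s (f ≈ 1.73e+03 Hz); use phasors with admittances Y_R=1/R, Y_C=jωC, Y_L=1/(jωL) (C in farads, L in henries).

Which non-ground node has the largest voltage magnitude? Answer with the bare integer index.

3

Element admittances at ω=10900 rad/s:
  Y(R1) = 0.009524+0.000j S between n0,n2
  Y(R2) = 0.01508+0.000j S between n3,n1
  Y(R3) = 0.008197+0.000j S between n4,n5
  Y(R4) = 0.005435+0.000j S between n1,n4
  Y(R5) = 0.0004878+0.000j S between n0,n2
  Y(L1) = 0.000-0.08191j S between n6,n5
  Y(C1) = 0.000+0.001744j S between n0,n6
  Y(R6) = 0.1239+0.000j S between n0,n6
  Y(R7) = 0.05618+0.000j S between n2,n3
  Y(R8) = 0.01529+0.000j S between n3,n6
  V1: constraint V(n5)−V(n3) = 21.2
Assemble and solve the 7×7 MNA system:
  V(n1)=-14.59+5.194j  V(n2)=-15.59+4.409j  V(n3)=-18.37+5.194j  V(n4)=-4.115+5.194j  V(n5)=2.832+5.194j  V(n6)=1.254-0.3738j
  i(V1)=-0.5130+0.1293j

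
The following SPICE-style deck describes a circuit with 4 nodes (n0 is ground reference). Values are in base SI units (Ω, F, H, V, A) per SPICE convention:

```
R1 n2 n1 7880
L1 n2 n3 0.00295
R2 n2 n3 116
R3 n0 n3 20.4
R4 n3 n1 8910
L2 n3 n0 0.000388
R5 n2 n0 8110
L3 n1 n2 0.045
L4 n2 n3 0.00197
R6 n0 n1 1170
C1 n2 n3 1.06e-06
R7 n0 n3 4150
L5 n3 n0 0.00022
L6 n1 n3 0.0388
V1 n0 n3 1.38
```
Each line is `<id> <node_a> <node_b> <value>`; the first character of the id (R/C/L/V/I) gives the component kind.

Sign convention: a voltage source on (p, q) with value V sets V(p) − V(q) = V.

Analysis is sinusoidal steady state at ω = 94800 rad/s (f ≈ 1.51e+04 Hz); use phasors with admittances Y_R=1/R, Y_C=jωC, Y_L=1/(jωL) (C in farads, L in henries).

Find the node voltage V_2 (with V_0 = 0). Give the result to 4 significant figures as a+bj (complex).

-1.381-0.004275j V

Apply KCL at each of the 3 non-ground nodes and solve the resulting linear system.
Node n1: branches {R1, R4, L3, R6, L6} → V_1 = -0.4927+0.4104j
Node n2: branches {R1, L1, R2, R5, L3, L4, C1} → V_2 = -1.381-0.004275j
Node n3: branches {L1, R2, R3, R4, L2, L4, C1, R7, L5, L6, V1} → V_3 = -1.380+0.000j
Source currents: i(V1)=-0.06857+0.1040j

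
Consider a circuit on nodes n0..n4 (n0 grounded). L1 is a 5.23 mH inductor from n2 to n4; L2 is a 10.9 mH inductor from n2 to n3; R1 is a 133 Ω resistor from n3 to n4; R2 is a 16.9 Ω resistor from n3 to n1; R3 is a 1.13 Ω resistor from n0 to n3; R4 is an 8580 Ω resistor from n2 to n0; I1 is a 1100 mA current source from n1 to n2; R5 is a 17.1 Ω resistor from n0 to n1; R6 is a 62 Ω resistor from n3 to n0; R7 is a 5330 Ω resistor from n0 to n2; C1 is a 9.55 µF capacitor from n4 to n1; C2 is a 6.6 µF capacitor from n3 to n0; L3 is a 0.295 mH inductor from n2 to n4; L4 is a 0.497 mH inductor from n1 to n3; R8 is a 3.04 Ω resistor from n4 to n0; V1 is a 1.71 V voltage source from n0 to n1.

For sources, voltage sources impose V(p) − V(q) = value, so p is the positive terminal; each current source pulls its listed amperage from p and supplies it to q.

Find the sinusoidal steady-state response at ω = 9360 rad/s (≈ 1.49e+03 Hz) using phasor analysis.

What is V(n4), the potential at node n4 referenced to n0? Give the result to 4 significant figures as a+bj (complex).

2.921-1.138j V

MNA unknowns: 4 node voltages V₁..V_4 plus 1 source current (V1)
L1: Y=0.000-0.02043j on G[2,4]
L2: Y=0.000-0.009802j on G[2,3]
R1: Y=0.007519+0.000j on G[3,4]
R2: Y=0.05917+0.000j on G[3,1]
R3: Y=0.8850+0.000j on G[0,3]
R4: Y=0.0001166+0.000j on G[2,0]
I1: z[1]−=1.1, z[2]+=1.1
R5: Y=0.05848+0.000j on G[0,1]
R6: Y=0.01613+0.000j on G[3,0]
R7: Y=0.0001876+0.000j on G[0,2]
C1: Y=0.000+0.08939j on G[4,1]
C2: Y=0.000+0.06178j on G[3,0]
L3: Y=0.000-0.3622j on G[2,4]
L4: Y=0.000-0.2150j on G[1,3]
R8: Y=0.3289+0.000j on G[4,0]
V1: row V0−V1=1.71, i_V1 at 0,1
solve → V1=-1.710+0.000j, V2=2.847+1.699j, V3=-0.1189+0.3221j, V4=2.921-1.138j
aux → i_V1=0.7348-0.09103j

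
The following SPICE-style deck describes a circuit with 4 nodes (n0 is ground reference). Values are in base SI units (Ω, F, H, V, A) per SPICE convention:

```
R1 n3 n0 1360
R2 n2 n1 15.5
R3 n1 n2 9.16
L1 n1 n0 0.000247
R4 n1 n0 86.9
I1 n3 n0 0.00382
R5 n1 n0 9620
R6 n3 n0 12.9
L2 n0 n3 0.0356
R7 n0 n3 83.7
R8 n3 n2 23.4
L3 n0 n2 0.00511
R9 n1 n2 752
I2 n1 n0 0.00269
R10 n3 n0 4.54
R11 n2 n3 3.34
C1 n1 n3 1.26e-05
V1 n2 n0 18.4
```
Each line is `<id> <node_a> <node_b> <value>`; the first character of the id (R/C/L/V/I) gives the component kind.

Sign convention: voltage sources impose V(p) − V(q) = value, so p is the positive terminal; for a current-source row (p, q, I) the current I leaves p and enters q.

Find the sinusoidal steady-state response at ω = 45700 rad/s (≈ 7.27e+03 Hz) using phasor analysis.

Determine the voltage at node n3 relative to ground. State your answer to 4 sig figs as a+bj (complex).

Element admittances at ω=45700 rad/s:
  Y(R1) = 0.0007353+0.000j S between n3,n0
  Y(R2) = 0.06452+0.000j S between n2,n1
  Y(R3) = 0.1092+0.000j S between n1,n2
  Y(L1) = 0.000-0.08859j S between n1,n0
  Y(R4) = 0.01151+0.000j S between n1,n0
  I1: injects 0.00382 A into n0 (from n3)
  Y(R5) = 0.0001040+0.000j S between n1,n0
  Y(R6) = 0.07752+0.000j S between n3,n0
  Y(L2) = 0.000-0.0006147j S between n0,n3
  Y(R7) = 0.01195+0.000j S between n0,n3
  Y(R8) = 0.04274+0.000j S between n3,n2
  Y(L3) = 0.000-0.004282j S between n0,n2
  Y(R9) = 0.001330+0.000j S between n1,n2
  I2: injects 0.00269 A into n0 (from n1)
  Y(R10) = 0.2203+0.000j S between n3,n0
  Y(R11) = 0.2994+0.000j S between n2,n3
  Y(C1) = 0.000+0.5758j S between n1,n3
  V1: constraint V(n2)−V(n0) = 18.4
Assemble and solve the 4×4 MNA system:
  V(n1)=12.76+0.2581j  V(n2)=18.40+0.000j  V(n3)=10.88+1.669j
  i(V1)=-3.558+0.6951j

10.88+1.669j V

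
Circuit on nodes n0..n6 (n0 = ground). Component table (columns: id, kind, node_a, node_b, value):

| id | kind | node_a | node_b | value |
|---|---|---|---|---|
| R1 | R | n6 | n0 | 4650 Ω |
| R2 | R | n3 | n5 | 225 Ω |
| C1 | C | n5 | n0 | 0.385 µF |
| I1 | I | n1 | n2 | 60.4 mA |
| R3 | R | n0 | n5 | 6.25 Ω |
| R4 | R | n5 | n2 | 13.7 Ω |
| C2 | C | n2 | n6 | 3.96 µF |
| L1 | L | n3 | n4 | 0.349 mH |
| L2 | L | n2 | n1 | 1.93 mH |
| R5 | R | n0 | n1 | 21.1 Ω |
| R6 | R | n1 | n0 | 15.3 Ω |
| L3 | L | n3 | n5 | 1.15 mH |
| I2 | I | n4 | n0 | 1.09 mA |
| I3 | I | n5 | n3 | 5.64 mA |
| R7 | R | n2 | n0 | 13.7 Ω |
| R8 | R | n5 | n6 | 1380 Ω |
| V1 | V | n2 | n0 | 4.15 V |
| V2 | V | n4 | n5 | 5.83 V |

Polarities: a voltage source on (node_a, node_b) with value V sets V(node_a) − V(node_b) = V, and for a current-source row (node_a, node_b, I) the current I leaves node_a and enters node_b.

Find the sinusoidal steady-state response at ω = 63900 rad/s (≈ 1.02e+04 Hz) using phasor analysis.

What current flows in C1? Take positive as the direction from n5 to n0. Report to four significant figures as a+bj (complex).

MNA unknowns: 6 node voltages V₁..V_6 plus 2 source currents (V1, V2)
R1: Y=0.0002151+0.000j on G[6,0]
R2: Y=0.004444+0.000j on G[3,5]
C1: Y=0.000+0.02460j on G[5,0]
I1: z[1]−=0.0604, z[2]+=0.0604
R3: Y=0.1600+0.000j on G[0,5]
R4: Y=0.07299+0.000j on G[5,2]
C2: Y=0.000+0.2530j on G[2,6]
L1: Y=0.000-0.04484j on G[3,4]
L2: Y=0.000-0.008109j on G[2,1]
R5: Y=0.04739+0.000j on G[0,1]
R6: Y=0.06536+0.000j on G[1,0]
L3: Y=0.000-0.01361j on G[3,5]
I2: z[4]−=0.00109, z[0]+=0.00109
I3: z[5]−=0.00564, z[3]+=0.00564
R7: Y=0.07299+0.000j on G[2,0]
R8: Y=0.0007246+0.000j on G[5,6]
V1: row V2−V0=4.15, i_V1 at 2,0
V2: row V4−V5=5.83, i_V2 at 4,5
solve → V1=-0.5116-0.3352j, V2=4.150+0.000j, V3=5.744-0.3780j, V4=7.120-0.1358j, V5=1.290-0.1358j, V6=4.150+0.01172j
aux → i_V1=-0.4570+0.02778j, i_V2=-0.01195+0.06169j

0.003340+0.03174j A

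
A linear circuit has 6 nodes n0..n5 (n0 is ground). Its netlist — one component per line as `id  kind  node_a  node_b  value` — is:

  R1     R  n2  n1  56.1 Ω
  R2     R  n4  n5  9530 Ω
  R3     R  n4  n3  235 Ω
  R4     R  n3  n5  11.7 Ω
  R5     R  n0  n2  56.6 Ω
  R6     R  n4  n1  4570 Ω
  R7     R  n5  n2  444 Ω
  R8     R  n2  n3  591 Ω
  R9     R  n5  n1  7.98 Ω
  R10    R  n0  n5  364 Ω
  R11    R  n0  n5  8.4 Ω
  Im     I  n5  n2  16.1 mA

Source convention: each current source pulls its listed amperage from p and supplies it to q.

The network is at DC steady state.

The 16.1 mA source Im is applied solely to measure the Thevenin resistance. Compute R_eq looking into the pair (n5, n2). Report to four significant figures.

Element admittances at DC:
  Y(R1) = 0.01783 S between n2,n1
  Y(R2) = 0.0001049 S between n4,n5
  Y(R3) = 0.004255 S between n4,n3
  Y(R4) = 0.08547 S between n3,n5
  Y(R5) = 0.01767 S between n0,n2
  Y(R6) = 0.0002188 S between n4,n1
  Y(R7) = 0.002252 S between n5,n2
  Y(R8) = 0.001692 S between n2,n3
  Y(R9) = 0.1253 S between n5,n1
  Y(R10) = 0.002747 S between n0,n5
  Y(R11) = 0.1190 S between n0,n5
  Im: injects 0.0161 A into n2 (from n5)
Assemble and solve the 5×5 MNA system:
  V(n1)=-0.001062  V(n2)=0.4023  V(n3)=-0.04932  V(n4)=-0.04722  V(n5)=-0.05836

R_eq = 28.61 Ω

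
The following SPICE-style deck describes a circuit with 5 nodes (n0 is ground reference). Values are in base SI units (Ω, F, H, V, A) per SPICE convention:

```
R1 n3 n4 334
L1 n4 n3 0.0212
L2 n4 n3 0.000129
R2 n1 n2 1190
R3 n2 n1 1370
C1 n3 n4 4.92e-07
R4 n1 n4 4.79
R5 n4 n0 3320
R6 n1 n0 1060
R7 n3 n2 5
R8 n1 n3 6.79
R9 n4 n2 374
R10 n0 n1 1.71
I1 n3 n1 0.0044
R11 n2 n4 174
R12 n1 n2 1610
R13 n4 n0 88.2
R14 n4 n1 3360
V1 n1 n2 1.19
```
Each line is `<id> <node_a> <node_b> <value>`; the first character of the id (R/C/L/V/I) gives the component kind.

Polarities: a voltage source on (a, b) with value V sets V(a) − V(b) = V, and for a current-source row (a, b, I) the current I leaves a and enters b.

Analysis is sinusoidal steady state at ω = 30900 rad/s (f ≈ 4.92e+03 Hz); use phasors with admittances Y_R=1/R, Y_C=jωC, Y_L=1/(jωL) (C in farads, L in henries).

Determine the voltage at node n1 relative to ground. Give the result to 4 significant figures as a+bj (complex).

MNA unknowns: 4 node voltages V₁..V_4 plus 1 source current (V1)
R1: Y=0.002994+0.000j on G[3,4]
L1: Y=0.000-0.001527j on G[4,3]
L2: Y=0.000-0.2509j on G[4,3]
R2: Y=0.0008403+0.000j on G[1,2]
R3: Y=0.0007299+0.000j on G[2,1]
C1: Y=0.000+0.01520j on G[3,4]
R4: Y=0.2088+0.000j on G[1,4]
R5: Y=0.0003012+0.000j on G[4,0]
R6: Y=0.0009434+0.000j on G[1,0]
R7: Y=0.2000+0.000j on G[3,2]
R8: Y=0.1473+0.000j on G[1,3]
R9: Y=0.002674+0.000j on G[4,2]
R10: Y=0.5848+0.000j on G[0,1]
I1: z[3]−=0.0044, z[1]+=0.0044
R11: Y=0.005747+0.000j on G[2,4]
R12: Y=0.0006211+0.000j on G[1,2]
R13: Y=0.01134+0.000j on G[4,0]
R14: Y=0.0002976+0.000j on G[4,1]
V1: row V1−V2=1.19, i_V1 at 1,2
solve → V1=0.006573-0.003302j, V2=-1.183-0.003302j, V3=-0.4979-0.1150j, V4=-0.3308+0.1662j
aux → i_V1=-0.1469+0.02092j

0.006573-0.003302j V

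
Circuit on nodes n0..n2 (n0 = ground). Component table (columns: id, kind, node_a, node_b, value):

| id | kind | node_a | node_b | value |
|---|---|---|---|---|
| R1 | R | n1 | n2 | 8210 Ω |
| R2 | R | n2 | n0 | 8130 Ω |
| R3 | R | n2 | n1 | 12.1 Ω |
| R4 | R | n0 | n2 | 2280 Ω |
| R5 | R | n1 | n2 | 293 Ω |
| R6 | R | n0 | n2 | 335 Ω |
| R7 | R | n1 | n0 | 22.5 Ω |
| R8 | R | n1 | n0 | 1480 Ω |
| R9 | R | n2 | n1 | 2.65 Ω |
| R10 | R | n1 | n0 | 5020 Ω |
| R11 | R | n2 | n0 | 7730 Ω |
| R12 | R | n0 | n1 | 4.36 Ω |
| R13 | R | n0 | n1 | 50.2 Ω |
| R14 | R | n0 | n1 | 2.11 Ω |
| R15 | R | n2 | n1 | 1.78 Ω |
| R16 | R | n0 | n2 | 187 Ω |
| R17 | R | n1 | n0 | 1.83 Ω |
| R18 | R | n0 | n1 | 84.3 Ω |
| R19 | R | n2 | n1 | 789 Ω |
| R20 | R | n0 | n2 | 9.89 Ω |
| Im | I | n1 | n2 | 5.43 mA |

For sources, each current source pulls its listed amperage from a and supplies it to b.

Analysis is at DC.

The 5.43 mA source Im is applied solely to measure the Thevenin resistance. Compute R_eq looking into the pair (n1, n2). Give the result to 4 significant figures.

MNA unknowns: 2 node voltages V₁..V_2
R1: Y=0.0001218 on G[1,2]
R2: Y=0.0001230 on G[2,0]
R3: Y=0.08264 on G[2,1]
R4: Y=0.0004386 on G[0,2]
R5: Y=0.003413 on G[1,2]
R6: Y=0.002985 on G[0,2]
R7: Y=0.04444 on G[1,0]
R8: Y=0.0006757 on G[1,0]
R9: Y=0.3774 on G[2,1]
R10: Y=0.0001992 on G[1,0]
R11: Y=0.0001294 on G[2,0]
R12: Y=0.2294 on G[0,1]
R13: Y=0.01992 on G[0,1]
R14: Y=0.4739 on G[0,1]
R15: Y=0.5618 on G[2,1]
R16: Y=0.005348 on G[0,2]
R17: Y=0.5464 on G[1,0]
R18: Y=0.01186 on G[0,1]
R19: Y=0.001267 on G[2,1]
R20: Y=0.1011 on G[0,2]
Im: z[1]−=0.00543, z[2]+=0.00543
solve → V1=-0.0003689, V2=0.004444

R_eq = 0.8863 Ω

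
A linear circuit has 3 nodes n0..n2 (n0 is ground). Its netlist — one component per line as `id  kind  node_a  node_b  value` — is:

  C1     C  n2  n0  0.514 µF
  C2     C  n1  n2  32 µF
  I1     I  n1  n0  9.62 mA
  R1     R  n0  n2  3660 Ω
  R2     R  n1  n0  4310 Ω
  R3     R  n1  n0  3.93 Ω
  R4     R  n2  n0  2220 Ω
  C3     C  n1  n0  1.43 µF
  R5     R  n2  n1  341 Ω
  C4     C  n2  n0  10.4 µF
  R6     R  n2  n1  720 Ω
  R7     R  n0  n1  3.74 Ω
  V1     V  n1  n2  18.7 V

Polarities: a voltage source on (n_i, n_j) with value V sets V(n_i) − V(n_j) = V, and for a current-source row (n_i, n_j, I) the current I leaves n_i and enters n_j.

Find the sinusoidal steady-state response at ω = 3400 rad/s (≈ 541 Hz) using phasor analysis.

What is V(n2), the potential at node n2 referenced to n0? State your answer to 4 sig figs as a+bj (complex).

MNA unknowns: 2 node voltages V₁..V_2 plus 1 source current (V1)
C1: Y=0.000+0.001748j on G[2,0]
C2: Y=0.000+0.1088j on G[1,2]
I1: z[1]−=0.00962, z[0]+=0.00962
R1: Y=0.0002732+0.000j on G[0,2]
R2: Y=0.0002320+0.000j on G[1,0]
R3: Y=0.2545+0.000j on G[1,0]
R4: Y=0.0004505+0.000j on G[2,0]
C3: Y=0.000+0.004862j on G[1,0]
R5: Y=0.002933+0.000j on G[2,1]
C4: Y=0.000+0.03536j on G[2,0]
R6: Y=0.001389+0.000j on G[2,1]
R7: Y=0.2674+0.000j on G[0,1]
V1: row V1−V2=18.7, i_V1 at 1,2
solve → V1=0.1133+1.318j, V2=-18.59+1.318j
aux → i_V1=-0.1432-2.723j

-18.59+1.318j V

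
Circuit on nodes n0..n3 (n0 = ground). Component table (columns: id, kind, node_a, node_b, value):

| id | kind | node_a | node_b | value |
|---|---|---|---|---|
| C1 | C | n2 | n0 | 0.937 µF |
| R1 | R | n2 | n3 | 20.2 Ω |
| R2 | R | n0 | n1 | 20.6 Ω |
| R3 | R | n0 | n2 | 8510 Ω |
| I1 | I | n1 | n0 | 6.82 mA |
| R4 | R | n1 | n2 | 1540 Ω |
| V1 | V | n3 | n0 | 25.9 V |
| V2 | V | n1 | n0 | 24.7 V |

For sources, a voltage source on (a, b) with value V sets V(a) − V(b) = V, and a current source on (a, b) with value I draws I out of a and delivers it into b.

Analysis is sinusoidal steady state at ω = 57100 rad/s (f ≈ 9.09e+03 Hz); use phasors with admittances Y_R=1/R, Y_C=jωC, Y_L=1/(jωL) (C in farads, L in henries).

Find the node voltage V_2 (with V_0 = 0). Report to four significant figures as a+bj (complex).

12.11-12.89j V

Apply KCL at each of the 3 non-ground nodes and solve the resulting linear system.
Node n1: branches {R2, I1, R4, V2} → V_1 = 24.70+0.000j
Node n2: branches {C1, R1, R3, R4} → V_2 = 12.11-12.89j
Node n3: branches {R1, V1} → V_3 = 25.90+0.000j
Source currents: i(V1)=-0.6827-0.6380j, i(V2)=-1.214-0.008368j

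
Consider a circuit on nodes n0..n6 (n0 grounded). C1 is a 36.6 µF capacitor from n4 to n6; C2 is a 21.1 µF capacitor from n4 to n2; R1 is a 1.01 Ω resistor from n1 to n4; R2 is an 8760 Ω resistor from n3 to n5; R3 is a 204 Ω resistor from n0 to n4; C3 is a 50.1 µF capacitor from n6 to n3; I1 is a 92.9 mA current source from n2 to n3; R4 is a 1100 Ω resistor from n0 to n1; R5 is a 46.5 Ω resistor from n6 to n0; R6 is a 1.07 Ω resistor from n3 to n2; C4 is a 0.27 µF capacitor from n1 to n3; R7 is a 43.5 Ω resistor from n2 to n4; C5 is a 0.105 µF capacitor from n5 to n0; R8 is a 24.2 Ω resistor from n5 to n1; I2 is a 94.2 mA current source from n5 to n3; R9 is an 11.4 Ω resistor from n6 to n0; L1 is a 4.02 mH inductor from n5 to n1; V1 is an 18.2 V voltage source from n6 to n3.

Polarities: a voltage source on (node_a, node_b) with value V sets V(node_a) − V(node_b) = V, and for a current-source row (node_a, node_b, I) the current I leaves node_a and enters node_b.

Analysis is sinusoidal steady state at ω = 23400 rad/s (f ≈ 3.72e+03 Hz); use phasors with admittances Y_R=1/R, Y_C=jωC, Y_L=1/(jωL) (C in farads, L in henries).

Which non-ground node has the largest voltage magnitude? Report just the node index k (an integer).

3

MNA unknowns: 6 node voltages V₁..V_6 plus 1 source current (V1)
C1: Y=0.000+0.8564j on G[4,6]
C2: Y=0.000+0.4937j on G[4,2]
R1: Y=0.9901+0.000j on G[1,4]
R2: Y=0.0001142+0.000j on G[3,5]
R3: Y=0.004902+0.000j on G[0,4]
C3: Y=0.000+1.172j on G[6,3]
I1: z[2]−=0.0929, z[3]+=0.0929
R4: Y=0.0009091+0.000j on G[0,1]
R5: Y=0.02151+0.000j on G[6,0]
R6: Y=0.9346+0.000j on G[3,2]
C4: Y=0.000+0.006318j on G[1,3]
R7: Y=0.02299+0.000j on G[2,4]
C5: Y=0.000+0.002457j on G[5,0]
R8: Y=0.04132+0.000j on G[5,1]
I2: z[5]−=0.0942, z[3]+=0.0942
R9: Y=0.08772+0.000j on G[6,0]
L1: Y=0.000-0.01063j on G[5,1]
V1: row V6−V3=18.2, i_V1 at 6,3
solve → V1=-5.700+2.181j, V2=-16.00+5.458j, V3=-17.85+0.05802j, V4=-5.628+2.242j, V5=-7.859+2.088j, V6=0.3470+0.05802j
aux → i_V1=-1.908-26.46j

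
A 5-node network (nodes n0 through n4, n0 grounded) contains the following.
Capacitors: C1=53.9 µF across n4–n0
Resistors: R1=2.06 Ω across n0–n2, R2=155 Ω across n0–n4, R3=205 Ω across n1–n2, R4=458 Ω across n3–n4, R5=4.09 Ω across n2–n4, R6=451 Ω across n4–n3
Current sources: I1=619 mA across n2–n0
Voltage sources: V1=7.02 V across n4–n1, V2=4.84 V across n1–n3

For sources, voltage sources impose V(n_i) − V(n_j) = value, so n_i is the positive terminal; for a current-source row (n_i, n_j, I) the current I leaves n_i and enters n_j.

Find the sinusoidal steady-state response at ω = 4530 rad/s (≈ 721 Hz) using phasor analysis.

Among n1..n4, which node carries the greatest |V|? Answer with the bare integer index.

Apply KCL at each of the 4 non-ground nodes and solve the resulting linear system.
Node n1: branches {R3, V1, V2} → V_1 = -7.381+0.5147j
Node n2: branches {R1, I1, R3, R5} → V_2 = -1.011+0.1747j
Node n3: branches {R4, R6, V2} → V_3 = -12.22+0.5147j
Node n4: branches {C1, R2, R4, R5, R6, V1} → V_4 = -0.3609+0.5147j
Source currents: i(V1)=-0.08326+0.001659j, i(V2)=-0.05219+0.000j

3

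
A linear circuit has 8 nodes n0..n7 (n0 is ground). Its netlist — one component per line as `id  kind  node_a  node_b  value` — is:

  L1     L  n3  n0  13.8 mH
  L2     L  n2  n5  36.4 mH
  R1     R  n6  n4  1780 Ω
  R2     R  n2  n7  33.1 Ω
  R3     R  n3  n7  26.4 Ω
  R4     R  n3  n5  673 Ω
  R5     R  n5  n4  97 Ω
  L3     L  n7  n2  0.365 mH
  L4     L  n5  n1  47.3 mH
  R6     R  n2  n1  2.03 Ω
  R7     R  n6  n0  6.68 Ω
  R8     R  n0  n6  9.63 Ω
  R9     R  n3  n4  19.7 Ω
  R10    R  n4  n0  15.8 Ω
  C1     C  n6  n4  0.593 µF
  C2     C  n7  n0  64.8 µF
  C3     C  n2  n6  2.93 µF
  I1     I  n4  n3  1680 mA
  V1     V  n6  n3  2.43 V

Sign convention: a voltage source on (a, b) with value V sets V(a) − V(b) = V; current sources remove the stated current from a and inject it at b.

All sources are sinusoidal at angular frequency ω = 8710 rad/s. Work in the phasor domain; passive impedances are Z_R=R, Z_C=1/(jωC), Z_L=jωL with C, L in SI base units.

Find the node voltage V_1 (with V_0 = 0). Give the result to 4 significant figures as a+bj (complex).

-0.2602+0.02388j V

Element admittances at ω=8710 rad/s:
  Y(L1) = 0.000-0.008320j S between n3,n0
  Y(L2) = 0.000-0.003154j S between n2,n5
  Y(R1) = 0.0005618+0.000j S between n6,n4
  Y(R2) = 0.03021+0.000j S between n2,n7
  Y(R3) = 0.03788+0.000j S between n3,n7
  Y(R4) = 0.001486+0.000j S between n3,n5
  Y(R5) = 0.01031+0.000j S between n5,n4
  Y(L3) = 0.000-0.3145j S between n7,n2
  Y(L4) = 0.000-0.002427j S between n5,n1
  Y(R6) = 0.4926+0.000j S between n2,n1
  Y(R7) = 0.1497+0.000j S between n6,n0
  Y(R8) = 0.1038+0.000j S between n0,n6
  Y(R9) = 0.05076+0.000j S between n3,n4
  Y(R10) = 0.06329+0.000j S between n4,n0
  Y(C1) = 0.000+0.005165j S between n6,n4
  Y(C2) = 0.000+0.5644j S between n7,n0
  Y(C3) = 0.000+0.02552j S between n2,n6
  I1: injects 1.68 A into n3 (from n4)
  V1: constraint V(n6)−V(n3) = 2.43
Assemble and solve the 8×8 MNA system:
  V(n1)=-0.2602+0.02388j  V(n2)=-0.2379-0.02331j  V(n3)=0.9752-0.5075j  V(n4)=-13.82+0.1337j  V(n5)=-9.837-4.485j  V(n6)=3.405-0.5075j  V(n7)=0.2274-0.02776j
  i(V1)=-0.8887-0.05292j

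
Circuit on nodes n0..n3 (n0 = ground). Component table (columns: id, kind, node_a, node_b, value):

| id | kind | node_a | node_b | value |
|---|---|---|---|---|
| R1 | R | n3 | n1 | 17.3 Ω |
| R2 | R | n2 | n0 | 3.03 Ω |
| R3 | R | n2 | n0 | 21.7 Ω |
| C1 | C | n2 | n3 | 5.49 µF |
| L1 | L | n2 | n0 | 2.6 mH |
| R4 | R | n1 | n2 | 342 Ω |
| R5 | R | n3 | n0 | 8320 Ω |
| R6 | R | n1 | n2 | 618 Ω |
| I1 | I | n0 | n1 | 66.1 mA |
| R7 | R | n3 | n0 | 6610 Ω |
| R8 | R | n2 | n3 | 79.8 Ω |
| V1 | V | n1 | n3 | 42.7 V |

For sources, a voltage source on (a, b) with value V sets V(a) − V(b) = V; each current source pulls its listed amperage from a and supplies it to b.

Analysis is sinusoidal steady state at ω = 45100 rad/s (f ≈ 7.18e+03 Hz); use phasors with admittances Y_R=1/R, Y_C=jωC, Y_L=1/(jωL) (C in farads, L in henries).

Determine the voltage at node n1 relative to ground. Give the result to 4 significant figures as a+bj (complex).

Apply KCL at each of the 3 non-ground nodes and solve the resulting linear system.
Node n1: branches {R1, R4, R6, I1, V1} → V_1 = 42.84+0.5176j
Node n2: branches {R2, R3, C1, L1, R4, R6, R8} → V_2 = 0.1756+0.003607j
Node n3: branches {R1, C1, R5, R7, R8, V1} → V_3 = 0.1395+0.5176j
Source currents: i(V1)=-2.596-0.002335j

42.84+0.5176j V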